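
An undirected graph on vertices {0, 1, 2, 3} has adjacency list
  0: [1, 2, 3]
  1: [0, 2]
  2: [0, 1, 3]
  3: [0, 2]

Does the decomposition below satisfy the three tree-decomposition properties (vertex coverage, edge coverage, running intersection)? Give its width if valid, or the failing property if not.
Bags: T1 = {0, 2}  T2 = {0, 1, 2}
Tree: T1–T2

A tree decomposition must satisfy three properties: every vertex lies in some bag; for every edge, both endpoints lie together in some bag; and for every vertex, the bags containing it form a connected subtree. Here vertex 3 appears in no bag, so the decomposition is invalid.

No — vertex 3 appears in no bag.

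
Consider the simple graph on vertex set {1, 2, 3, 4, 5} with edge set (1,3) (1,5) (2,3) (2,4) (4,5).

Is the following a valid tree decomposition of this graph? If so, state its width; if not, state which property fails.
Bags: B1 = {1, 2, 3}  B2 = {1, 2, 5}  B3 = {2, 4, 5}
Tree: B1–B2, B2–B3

Yes; width 2.

Checking the three conditions: (i) the bags cover all of {1, 2, 3, 4, 5}; (ii) for each edge, some bag contains both endpoints; (iii) the bags containing any fixed vertex form a subtree. All hold, so the decomposition is valid with width 3 − 1 = 2.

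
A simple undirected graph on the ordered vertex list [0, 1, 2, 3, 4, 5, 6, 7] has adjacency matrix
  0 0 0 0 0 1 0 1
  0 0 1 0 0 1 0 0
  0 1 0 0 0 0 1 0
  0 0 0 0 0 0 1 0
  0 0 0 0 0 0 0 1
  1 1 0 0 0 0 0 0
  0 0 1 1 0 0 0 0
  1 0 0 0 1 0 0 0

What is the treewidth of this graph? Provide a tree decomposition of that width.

Treewidth 1.
One such decomposition:
Bags: B1 = {4, 7}  B2 = {0, 7}  B3 = {0, 5}  B4 = {1, 5}  B5 = {1, 2}  B6 = {2, 6}  B7 = {3, 6}
Tree: B1–B2, B2–B3, B3–B4, B4–B5, B5–B6, B6–B7

The largest bag has 2 vertices, giving width 1; this decomposition certifies tw(G) ≤ 1. G has an edge, so its treewidth is at least 1. The upper and lower bounds meet at 1, so that is the treewidth.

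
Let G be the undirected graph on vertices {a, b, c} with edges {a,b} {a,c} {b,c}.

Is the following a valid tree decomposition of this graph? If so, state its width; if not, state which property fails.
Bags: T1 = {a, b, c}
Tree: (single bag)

Checking the three conditions: (i) the bags cover all of {a, b, c}; (ii) for each edge, some bag contains both endpoints; (iii) the bags containing any fixed vertex form a subtree. All hold, so the decomposition is valid with width 3 − 1 = 2.

Yes; width 2.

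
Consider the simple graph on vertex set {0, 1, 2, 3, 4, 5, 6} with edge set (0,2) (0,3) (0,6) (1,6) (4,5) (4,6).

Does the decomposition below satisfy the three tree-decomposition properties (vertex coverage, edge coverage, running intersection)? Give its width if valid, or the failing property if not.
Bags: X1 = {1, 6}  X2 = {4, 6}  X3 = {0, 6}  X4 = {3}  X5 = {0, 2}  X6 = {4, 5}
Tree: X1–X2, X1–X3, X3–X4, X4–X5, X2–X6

A tree decomposition must satisfy three properties: every vertex lies in some bag; for every edge, both endpoints lie together in some bag; and for every vertex, the bags containing it form a connected subtree. Here edge (0,3) lies in no bag, so the decomposition is invalid.

No — edge (0,3) lies in no bag.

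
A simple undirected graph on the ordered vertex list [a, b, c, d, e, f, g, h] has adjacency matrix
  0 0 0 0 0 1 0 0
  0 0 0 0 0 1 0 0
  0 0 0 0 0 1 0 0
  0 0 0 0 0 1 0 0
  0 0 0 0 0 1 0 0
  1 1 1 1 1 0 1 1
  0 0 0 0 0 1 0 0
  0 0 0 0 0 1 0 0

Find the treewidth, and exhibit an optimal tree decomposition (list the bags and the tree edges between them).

Treewidth 1.
One optimal decomposition is:
Bags: B1 = {b, f}  B2 = {a, f}  B3 = {f, h}  B4 = {d, f}  B5 = {c, f}  B6 = {f, g}  B7 = {e, f}
Tree: B1–B2, B2–B3, B1–B4, B2–B5, B4–B6, B3–B7

Each bag holds 2 vertices, so the decomposition has width 1, which upper-bounds the treewidth. Any graph with an edge has treewidth ≥ 1, and G has the edge b–f. Combining the bounds, tw(G) = 1.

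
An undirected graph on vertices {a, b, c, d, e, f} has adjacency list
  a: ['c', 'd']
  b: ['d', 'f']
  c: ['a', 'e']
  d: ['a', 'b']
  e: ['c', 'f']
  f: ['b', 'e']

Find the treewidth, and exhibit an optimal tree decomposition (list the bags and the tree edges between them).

Treewidth 2.
One optimal decomposition is:
Bags: B1 = {a, c, d}  B2 = {b, c, d}  B3 = {b, c, f}  B4 = {c, e, f}
Tree: B1–B2, B2–B3, B3–B4

Every bag has size at most 3, so the width is 3 − 1 = 2 and tw(G) ≤ 2. Since c–a–d–b–f–e–c is a cycle in G, G is not acyclic. Forests are exactly the graphs of treewidth ≤ 1, so tw(G) ≥ 2. Combining the bounds, tw(G) = 2.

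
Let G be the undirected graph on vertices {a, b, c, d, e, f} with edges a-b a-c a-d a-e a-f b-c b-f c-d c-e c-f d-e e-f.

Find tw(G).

3

A width-3 tree decomposition is:
Bags: B1 = {a, c, d, e}  B2 = {a, c, e, f}  B3 = {a, b, c, f}
Tree: B1–B2, B2–B3
Every bag has size at most 4, so the width is 4 − 1 = 3 and tw(G) ≤ 3. For the lower bound, the 4 vertices {a, c, d, e} are pairwise adjacent, and any tree decomposition puts a clique entirely inside one bag — forcing width ≥ 3. Therefore the treewidth is 3.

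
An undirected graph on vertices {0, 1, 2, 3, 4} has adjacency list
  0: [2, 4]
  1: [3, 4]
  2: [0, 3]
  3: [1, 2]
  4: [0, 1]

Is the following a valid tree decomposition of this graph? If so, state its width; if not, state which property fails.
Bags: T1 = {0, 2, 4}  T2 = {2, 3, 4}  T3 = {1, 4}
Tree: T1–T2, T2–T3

A tree decomposition must satisfy three properties: every vertex lies in some bag; for every edge, both endpoints lie together in some bag; and for every vertex, the bags containing it form a connected subtree. Here edge (3,1) lies in no bag, so the decomposition is invalid.

No — edge (3,1) lies in no bag.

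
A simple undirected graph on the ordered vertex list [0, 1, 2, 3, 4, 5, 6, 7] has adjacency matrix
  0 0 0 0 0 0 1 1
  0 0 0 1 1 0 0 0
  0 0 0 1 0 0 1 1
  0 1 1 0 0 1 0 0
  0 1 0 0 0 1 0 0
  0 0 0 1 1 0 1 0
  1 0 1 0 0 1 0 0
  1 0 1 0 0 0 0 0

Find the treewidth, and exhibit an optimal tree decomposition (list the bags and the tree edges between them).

Every bag has size at most 3, so the width is 3 − 1 = 2 and tw(G) ≤ 2. Since 1–4–5–3–1 is a cycle in G, G is not acyclic. Forests are exactly the graphs of treewidth ≤ 1, so tw(G) ≥ 2. The upper and lower bounds meet at 2, so that is the treewidth.

Treewidth 2.
Bags: B1 = {1, 3, 4}  B2 = {3, 4, 5}  B3 = {2, 3, 5}  B4 = {2, 5, 6}  B5 = {2, 6, 7}  B6 = {0, 6, 7}
Tree: B1–B2, B2–B3, B3–B4, B4–B5, B5–B6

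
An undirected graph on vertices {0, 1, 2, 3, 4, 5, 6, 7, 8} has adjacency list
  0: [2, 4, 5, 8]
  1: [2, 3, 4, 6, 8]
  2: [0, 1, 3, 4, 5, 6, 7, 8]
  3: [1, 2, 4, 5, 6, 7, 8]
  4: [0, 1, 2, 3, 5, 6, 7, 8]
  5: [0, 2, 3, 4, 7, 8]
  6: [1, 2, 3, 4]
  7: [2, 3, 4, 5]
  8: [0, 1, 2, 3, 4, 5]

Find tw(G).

4

A width-4 tree decomposition is:
Bags: B1 = {2, 3, 4, 5, 8}  B2 = {1, 2, 3, 4, 8}  B3 = {2, 3, 4, 5, 7}  B4 = {0, 2, 4, 5, 8}  B5 = {1, 2, 3, 4, 6}
Tree: B1–B2, B1–B3, B1–B4, B2–B5
Every bag has size at most 5, so the width is 5 − 1 = 4 and tw(G) ≤ 4. Conversely, {0, 2, 4, 5, 8} is a clique of size 5, and the vertices of any clique must share a bag in every tree decomposition; so some bag has ≥ 5 vertices and tw(G) ≥ 4. Combining the bounds, tw(G) = 4.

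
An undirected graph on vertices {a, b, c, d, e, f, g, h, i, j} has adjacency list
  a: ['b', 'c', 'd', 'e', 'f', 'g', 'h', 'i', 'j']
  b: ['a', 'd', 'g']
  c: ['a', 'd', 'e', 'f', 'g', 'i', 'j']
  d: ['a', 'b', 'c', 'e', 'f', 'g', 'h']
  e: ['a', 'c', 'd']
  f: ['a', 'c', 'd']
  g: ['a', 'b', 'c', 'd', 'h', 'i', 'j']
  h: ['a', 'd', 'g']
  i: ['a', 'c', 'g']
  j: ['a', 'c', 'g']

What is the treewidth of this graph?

A width-3 tree decomposition is:
Bags: B1 = {a, c, g, j}  B2 = {a, c, g, i}  B3 = {a, c, d, g}  B4 = {a, b, d, g}  B5 = {a, d, g, h}  B6 = {a, c, d, e}  B7 = {a, c, d, f}
Tree: B1–B2, B2–B3, B3–B4, B4–B5, B3–B6, B6–B7
Each bag holds 4 vertices, so the decomposition has width 3, which upper-bounds the treewidth. For the lower bound, the 4 vertices {a, d, g, h} are pairwise adjacent, and any tree decomposition puts a clique entirely inside one bag — forcing width ≥ 3. Therefore the treewidth is 3.

3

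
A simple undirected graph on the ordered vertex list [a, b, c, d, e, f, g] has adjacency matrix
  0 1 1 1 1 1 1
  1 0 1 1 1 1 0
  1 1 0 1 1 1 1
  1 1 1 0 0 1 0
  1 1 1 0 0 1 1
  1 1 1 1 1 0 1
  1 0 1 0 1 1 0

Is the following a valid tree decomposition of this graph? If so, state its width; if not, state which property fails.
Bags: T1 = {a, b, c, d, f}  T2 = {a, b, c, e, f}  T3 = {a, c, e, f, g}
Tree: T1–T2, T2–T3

Yes; width 4.

Checking the three conditions: (i) the bags cover all of {a, b, c, d, e, f, g}; (ii) for each edge, some bag contains both endpoints; (iii) the bags containing any fixed vertex form a subtree. All hold, so the decomposition is valid with width 5 − 1 = 4.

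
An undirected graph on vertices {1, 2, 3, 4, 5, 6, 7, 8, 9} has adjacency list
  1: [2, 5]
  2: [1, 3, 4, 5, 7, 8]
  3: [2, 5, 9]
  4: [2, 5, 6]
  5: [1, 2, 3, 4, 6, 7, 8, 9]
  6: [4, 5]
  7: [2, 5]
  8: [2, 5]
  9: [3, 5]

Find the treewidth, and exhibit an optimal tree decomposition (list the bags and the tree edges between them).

Every bag has size at most 3, so the width is 3 − 1 = 2 and tw(G) ≤ 2. For the lower bound, the 3 vertices {3, 5, 9} are pairwise adjacent, and any tree decomposition puts a clique entirely inside one bag — forcing width ≥ 2. Therefore the treewidth is 2.

Treewidth 2.
One optimal decomposition is:
Bags: B1 = {2, 4, 5}  B2 = {2, 5, 7}  B3 = {4, 5, 6}  B4 = {2, 3, 5}  B5 = {3, 5, 9}  B6 = {1, 2, 5}  B7 = {2, 5, 8}
Tree: B1–B2, B1–B3, B2–B4, B4–B5, B4–B6, B1–B7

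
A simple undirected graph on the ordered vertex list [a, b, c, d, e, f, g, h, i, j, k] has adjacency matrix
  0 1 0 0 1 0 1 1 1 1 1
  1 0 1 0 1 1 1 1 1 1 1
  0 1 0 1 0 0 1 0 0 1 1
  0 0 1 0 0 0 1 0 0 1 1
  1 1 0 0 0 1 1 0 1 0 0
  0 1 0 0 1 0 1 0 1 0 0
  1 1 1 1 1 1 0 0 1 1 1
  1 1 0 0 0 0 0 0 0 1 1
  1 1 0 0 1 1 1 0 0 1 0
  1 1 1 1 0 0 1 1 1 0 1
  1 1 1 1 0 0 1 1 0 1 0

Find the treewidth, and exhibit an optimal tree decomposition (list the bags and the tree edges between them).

Treewidth 4.
One such decomposition:
Bags: B1 = {a, b, g, i, j}  B2 = {a, b, g, j, k}  B3 = {a, b, e, g, i}  B4 = {b, e, f, g, i}  B5 = {a, b, h, j, k}  B6 = {b, c, g, j, k}  B7 = {c, d, g, j, k}
Tree: B1–B2, B1–B3, B3–B4, B2–B5, B2–B6, B6–B7

The largest bag has 5 vertices, giving width 4; this decomposition certifies tw(G) ≤ 4. For the lower bound, the 5 vertices {c, d, g, j, k} are pairwise adjacent, and any tree decomposition puts a clique entirely inside one bag — forcing width ≥ 4. Therefore the treewidth is 4.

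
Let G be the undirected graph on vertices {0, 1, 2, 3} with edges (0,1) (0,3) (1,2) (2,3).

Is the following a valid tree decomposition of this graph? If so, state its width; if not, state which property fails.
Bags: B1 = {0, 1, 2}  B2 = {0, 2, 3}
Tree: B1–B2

Every vertex of G appears in some bag (union = {0, 1, 2, 3}); every edge is covered by a bag; and for each vertex v the set of bags containing v is connected in the bag tree. The decomposition is therefore valid. The largest bag has 3 vertices, so the width is 2.

Yes; width 2.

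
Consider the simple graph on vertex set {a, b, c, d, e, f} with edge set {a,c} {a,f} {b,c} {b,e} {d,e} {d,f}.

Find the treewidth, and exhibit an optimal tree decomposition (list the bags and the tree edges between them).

Treewidth 2.
One optimal decomposition is:
Bags: B1 = {b, d, e}  B2 = {b, c, d}  B3 = {a, c, d}  B4 = {a, d, f}
Tree: B1–B2, B2–B3, B3–B4

The largest bag has 3 vertices, giving width 2; this decomposition certifies tw(G) ≤ 2. For the lower bound, G contains the cycle d–e–b–c–a–f–d, so G is not a forest; only forests have treewidth ≤ 1, hence tw(G) ≥ 2. Combining the bounds, tw(G) = 2.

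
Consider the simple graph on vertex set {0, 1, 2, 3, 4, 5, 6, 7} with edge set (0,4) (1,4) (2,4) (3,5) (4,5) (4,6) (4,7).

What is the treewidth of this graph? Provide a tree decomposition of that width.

Every bag has size at most 2, so the width is 2 − 1 = 1 and tw(G) ≤ 1. Any graph with an edge has treewidth ≥ 1, and G has the edge 4–6. The upper and lower bounds meet at 1, so that is the treewidth.

Treewidth 1.
One such decomposition:
Bags: B1 = {4, 6}  B2 = {4, 5}  B3 = {3, 5}  B4 = {0, 4}  B5 = {4, 7}  B6 = {1, 4}  B7 = {2, 4}
Tree: B1–B2, B2–B3, B2–B4, B4–B5, B4–B6, B6–B7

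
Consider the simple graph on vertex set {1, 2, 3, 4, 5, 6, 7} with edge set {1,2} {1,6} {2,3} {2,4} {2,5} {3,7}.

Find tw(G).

A width-1 tree decomposition is:
Bags: B1 = {2, 3}  B2 = {2, 4}  B3 = {3, 7}  B4 = {1, 2}  B5 = {1, 6}  B6 = {2, 5}
Tree: B1–B2, B1–B3, B1–B4, B4–B5, B4–B6
Every bag has size at most 2, so the width is 2 − 1 = 1 and tw(G) ≤ 1. Since G has at least one edge (e.g. 2–3), it is not an edgeless graph, so tw(G) ≥ 1. Therefore the treewidth is 1.

1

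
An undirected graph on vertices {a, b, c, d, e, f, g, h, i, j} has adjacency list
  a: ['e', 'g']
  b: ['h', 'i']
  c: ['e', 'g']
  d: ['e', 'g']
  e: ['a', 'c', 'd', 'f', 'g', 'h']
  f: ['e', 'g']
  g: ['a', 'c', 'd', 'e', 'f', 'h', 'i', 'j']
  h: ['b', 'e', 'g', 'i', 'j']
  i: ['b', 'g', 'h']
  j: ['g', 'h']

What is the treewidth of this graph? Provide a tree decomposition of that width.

The largest bag has 3 vertices, giving width 2; this decomposition certifies tw(G) ≤ 2. Conversely, {g, h, j} is a clique of size 3, and the vertices of any clique must share a bag in every tree decomposition; so some bag has ≥ 3 vertices and tw(G) ≥ 2. The upper and lower bounds meet at 2, so that is the treewidth.

Treewidth 2.
Bags: B1 = {e, g, h}  B2 = {c, e, g}  B3 = {g, h, i}  B4 = {g, h, j}  B5 = {a, e, g}  B6 = {b, h, i}  B7 = {d, e, g}  B8 = {e, f, g}
Tree: B1–B2, B1–B3, B1–B4, B1–B5, B3–B6, B2–B7, B1–B8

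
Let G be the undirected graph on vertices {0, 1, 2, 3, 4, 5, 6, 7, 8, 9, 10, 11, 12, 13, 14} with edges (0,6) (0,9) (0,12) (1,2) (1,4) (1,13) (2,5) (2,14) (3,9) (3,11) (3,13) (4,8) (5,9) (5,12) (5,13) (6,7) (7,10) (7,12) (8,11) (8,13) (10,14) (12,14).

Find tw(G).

3

A width-3 tree decomposition is:
Bags: B1 = {6, 7, 10, 14}  B2 = {6, 7, 12, 14}  B3 = {0, 6, 12, 14}  B4 = {0, 2, 12, 14}  B5 = {0, 2, 5, 12}  B6 = {0, 2, 5, 9}  B7 = {1, 2, 5, 9}  B8 = {1, 5, 9, 13}  B9 = {1, 3, 9, 13}  B10 = {1, 3, 4, 13}  B11 = {3, 4, 8, 13}  B12 = {3, 4, 8, 11}
Tree: B1–B2, B2–B3, B3–B4, B4–B5, B5–B6, B6–B7, B7–B8, B8–B9, B9–B10, B10–B11, B11–B12
Every bag has size at most 4, so the width is 4 − 1 = 3 and tw(G) ≤ 3. For the lower bound: the 4 vertex sets {6,7,10}, {14}, {12}, {0,2,5,9} are disjoint, each induces a connected subgraph, and every pair is joined by at least one edge of G. Contracting each set to a single vertex therefore yields K_{4} as a minor, and since treewidth is minor-monotone, tw(G) ≥ tw(K_{4}) = 3. Combining the bounds, tw(G) = 3.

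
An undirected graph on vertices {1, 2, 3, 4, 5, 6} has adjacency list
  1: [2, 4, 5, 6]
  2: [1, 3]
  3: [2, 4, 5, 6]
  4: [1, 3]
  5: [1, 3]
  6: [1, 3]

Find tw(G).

A width-2 tree decomposition is:
Bags: B1 = {1, 3, 5}  B2 = {1, 3, 4}  B3 = {1, 3, 6}  B4 = {1, 2, 3}
Tree: B1–B2, B2–B3, B3–B4
Each bag holds 3 vertices, so the decomposition has width 2, which upper-bounds the treewidth. For the lower bound, G contains the cycle 5–3–4–1–5, so G is not a forest; only forests have treewidth ≤ 1, hence tw(G) ≥ 2. Therefore the treewidth is 2.

2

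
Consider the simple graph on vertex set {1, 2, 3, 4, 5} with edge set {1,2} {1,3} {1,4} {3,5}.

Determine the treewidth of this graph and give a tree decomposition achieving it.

Treewidth 1.
One optimal decomposition is:
Bags: B1 = {1, 4}  B2 = {1, 3}  B3 = {3, 5}  B4 = {1, 2}
Tree: B1–B2, B2–B3, B1–B4

Each bag holds 2 vertices, so the decomposition has width 1, which upper-bounds the treewidth. G has an edge, so its treewidth is at least 1. The upper and lower bounds meet at 1, so that is the treewidth.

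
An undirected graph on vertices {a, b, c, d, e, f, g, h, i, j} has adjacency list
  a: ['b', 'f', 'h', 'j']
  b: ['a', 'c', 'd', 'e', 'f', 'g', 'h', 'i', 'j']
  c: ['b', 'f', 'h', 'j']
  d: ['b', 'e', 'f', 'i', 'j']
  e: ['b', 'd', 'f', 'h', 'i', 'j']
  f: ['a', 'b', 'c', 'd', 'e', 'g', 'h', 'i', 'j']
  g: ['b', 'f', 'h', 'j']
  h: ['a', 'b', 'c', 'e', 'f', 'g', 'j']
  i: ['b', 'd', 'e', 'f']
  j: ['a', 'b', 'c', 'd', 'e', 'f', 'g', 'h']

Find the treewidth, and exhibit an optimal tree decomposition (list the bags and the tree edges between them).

Every bag has size at most 5, so the width is 5 − 1 = 4 and tw(G) ≤ 4. On the other hand G contains the 5-clique {b, d, e, f, j}. A clique must lie in a single bag of any decomposition, so no decomposition can have width below 4. Hence tw(G) = 4 exactly.

Treewidth 4.
One optimal decomposition is:
Bags: B1 = {b, e, f, h, j}  B2 = {a, b, f, h, j}  B3 = {b, c, f, h, j}  B4 = {b, d, e, f, j}  B5 = {b, d, e, f, i}  B6 = {b, f, g, h, j}
Tree: B1–B2, B2–B3, B1–B4, B4–B5, B1–B6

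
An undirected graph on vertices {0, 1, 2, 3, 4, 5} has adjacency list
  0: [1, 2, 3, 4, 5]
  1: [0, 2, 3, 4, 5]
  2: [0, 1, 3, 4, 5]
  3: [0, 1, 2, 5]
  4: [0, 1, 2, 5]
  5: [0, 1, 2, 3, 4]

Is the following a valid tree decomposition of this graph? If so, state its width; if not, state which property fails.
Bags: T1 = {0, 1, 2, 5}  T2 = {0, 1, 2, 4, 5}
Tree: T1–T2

A tree decomposition must satisfy three properties: every vertex lies in some bag; for every edge, both endpoints lie together in some bag; and for every vertex, the bags containing it form a connected subtree. Here vertex 3 appears in no bag, so the decomposition is invalid.

No — vertex 3 appears in no bag.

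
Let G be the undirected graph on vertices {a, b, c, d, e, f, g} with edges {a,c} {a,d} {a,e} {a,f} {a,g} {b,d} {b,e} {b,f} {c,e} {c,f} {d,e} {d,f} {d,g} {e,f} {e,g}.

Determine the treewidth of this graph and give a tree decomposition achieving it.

Every bag has size at most 4, so the width is 4 − 1 = 3 and tw(G) ≤ 3. Conversely, {a, d, e, g} is a clique of size 4, and the vertices of any clique must share a bag in every tree decomposition; so some bag has ≥ 4 vertices and tw(G) ≥ 3. Hence tw(G) = 3 exactly.

Treewidth 3.
One optimal decomposition is:
Bags: B1 = {a, d, e, g}  B2 = {a, d, e, f}  B3 = {b, d, e, f}  B4 = {a, c, e, f}
Tree: B1–B2, B2–B3, B2–B4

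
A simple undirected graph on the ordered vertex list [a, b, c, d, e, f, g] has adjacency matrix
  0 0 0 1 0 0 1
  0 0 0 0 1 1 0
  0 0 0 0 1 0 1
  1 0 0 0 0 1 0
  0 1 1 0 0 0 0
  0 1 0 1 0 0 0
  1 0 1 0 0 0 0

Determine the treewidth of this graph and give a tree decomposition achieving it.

Treewidth 2.
One such decomposition:
Bags: B1 = {b, c, e}  B2 = {b, c, g}  B3 = {a, b, g}  B4 = {a, b, d}  B5 = {b, d, f}
Tree: B1–B2, B2–B3, B3–B4, B4–B5

The largest bag has 3 vertices, giving width 2; this decomposition certifies tw(G) ≤ 2. Since b–e–c–g–a–d–f–b is a cycle in G, G is not acyclic. Forests are exactly the graphs of treewidth ≤ 1, so tw(G) ≥ 2. Combining the bounds, tw(G) = 2.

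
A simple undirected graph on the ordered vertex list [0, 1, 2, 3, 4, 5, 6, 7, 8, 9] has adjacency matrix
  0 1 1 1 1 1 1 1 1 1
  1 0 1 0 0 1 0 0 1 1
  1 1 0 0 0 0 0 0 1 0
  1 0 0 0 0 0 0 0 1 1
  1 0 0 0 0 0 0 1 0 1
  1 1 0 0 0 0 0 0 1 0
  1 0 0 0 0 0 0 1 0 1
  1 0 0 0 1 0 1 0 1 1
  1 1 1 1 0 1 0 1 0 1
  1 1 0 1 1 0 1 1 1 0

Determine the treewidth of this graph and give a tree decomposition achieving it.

Every bag has size at most 4, so the width is 4 − 1 = 3 and tw(G) ≤ 3. For the lower bound, the 4 vertices {0, 1, 8, 9} are pairwise adjacent, and any tree decomposition puts a clique entirely inside one bag — forcing width ≥ 3. Combining the bounds, tw(G) = 3.

Treewidth 3.
One such decomposition:
Bags: B1 = {0, 6, 7, 9}  B2 = {0, 7, 8, 9}  B3 = {0, 1, 8, 9}  B4 = {0, 1, 5, 8}  B5 = {0, 1, 2, 8}  B6 = {0, 4, 7, 9}  B7 = {0, 3, 8, 9}
Tree: B1–B2, B2–B3, B3–B4, B3–B5, B1–B6, B3–B7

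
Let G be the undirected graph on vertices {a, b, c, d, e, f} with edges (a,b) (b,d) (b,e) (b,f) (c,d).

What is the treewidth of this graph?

A width-1 tree decomposition is:
Bags: B1 = {b, d}  B2 = {b, f}  B3 = {a, b}  B4 = {b, e}  B5 = {c, d}
Tree: B1–B2, B1–B3, B2–B4, B1–B5
Every bag has size at most 2, so the width is 2 − 1 = 1 and tw(G) ≤ 1. Since G has at least one edge (e.g. b–d), it is not an edgeless graph, so tw(G) ≥ 1. The upper and lower bounds meet at 1, so that is the treewidth.

1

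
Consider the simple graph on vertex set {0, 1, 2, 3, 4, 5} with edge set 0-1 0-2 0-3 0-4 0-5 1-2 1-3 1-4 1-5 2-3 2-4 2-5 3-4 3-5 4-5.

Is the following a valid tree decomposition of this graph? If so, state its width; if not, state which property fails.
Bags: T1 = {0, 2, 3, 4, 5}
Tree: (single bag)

A tree decomposition must satisfy three properties: every vertex lies in some bag; for every edge, both endpoints lie together in some bag; and for every vertex, the bags containing it form a connected subtree. Here vertex 1 appears in no bag, so the decomposition is invalid.

No — vertex 1 appears in no bag.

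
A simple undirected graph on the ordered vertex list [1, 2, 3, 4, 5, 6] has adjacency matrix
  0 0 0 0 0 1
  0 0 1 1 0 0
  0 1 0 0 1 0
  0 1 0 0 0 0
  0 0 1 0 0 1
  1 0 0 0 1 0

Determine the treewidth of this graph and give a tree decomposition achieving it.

Each bag holds 2 vertices, so the decomposition has width 1, which upper-bounds the treewidth. G has an edge, so its treewidth is at least 1. Combining the bounds, tw(G) = 1.

Treewidth 1.
Bags: B1 = {2, 4}  B2 = {2, 3}  B3 = {3, 5}  B4 = {5, 6}  B5 = {1, 6}
Tree: B1–B2, B2–B3, B3–B4, B4–B5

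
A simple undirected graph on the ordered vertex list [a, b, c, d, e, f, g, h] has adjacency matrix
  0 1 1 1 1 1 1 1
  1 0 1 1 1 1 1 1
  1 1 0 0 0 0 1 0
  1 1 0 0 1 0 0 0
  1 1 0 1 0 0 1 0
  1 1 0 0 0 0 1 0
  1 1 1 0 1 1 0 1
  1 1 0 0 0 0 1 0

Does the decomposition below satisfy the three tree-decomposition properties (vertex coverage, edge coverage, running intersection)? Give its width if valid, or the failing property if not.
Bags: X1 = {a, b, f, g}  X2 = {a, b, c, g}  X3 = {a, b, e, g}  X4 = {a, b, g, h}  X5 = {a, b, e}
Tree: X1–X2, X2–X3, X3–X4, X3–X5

A tree decomposition must satisfy three properties: every vertex lies in some bag; for every edge, both endpoints lie together in some bag; and for every vertex, the bags containing it form a connected subtree. Here vertex d appears in no bag, so the decomposition is invalid.

No — vertex d appears in no bag.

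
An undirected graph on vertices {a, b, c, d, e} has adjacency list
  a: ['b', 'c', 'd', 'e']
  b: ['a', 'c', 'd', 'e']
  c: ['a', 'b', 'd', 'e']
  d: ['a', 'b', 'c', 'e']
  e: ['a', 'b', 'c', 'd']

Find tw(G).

4

A width-4 tree decomposition is:
Bags: B1 = {a, b, c, d, e}
Tree: (single bag)
With just one bag of size 5, the width is 5 − 1 = 4, so tw(G) ≤ 4. For the lower bound, the 5 vertices {a, b, c, d, e} are pairwise adjacent, and any tree decomposition puts a clique entirely inside one bag — forcing width ≥ 4. The upper and lower bounds meet at 4, so that is the treewidth.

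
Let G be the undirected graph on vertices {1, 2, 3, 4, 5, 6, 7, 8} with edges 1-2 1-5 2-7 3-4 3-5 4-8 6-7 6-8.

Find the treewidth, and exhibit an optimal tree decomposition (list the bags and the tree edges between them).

Treewidth 2.
One such decomposition:
Bags: B1 = {1, 3, 5}  B2 = {1, 3, 4}  B3 = {1, 4, 8}  B4 = {1, 6, 8}  B5 = {1, 6, 7}  B6 = {1, 2, 7}
Tree: B1–B2, B2–B3, B3–B4, B4–B5, B5–B6

The largest bag has 3 vertices, giving width 2; this decomposition certifies tw(G) ≤ 2. For the lower bound, G contains the cycle 1–5–3–4–8–6–7–2–1, so G is not a forest; only forests have treewidth ≤ 1, hence tw(G) ≥ 2. Therefore the treewidth is 2.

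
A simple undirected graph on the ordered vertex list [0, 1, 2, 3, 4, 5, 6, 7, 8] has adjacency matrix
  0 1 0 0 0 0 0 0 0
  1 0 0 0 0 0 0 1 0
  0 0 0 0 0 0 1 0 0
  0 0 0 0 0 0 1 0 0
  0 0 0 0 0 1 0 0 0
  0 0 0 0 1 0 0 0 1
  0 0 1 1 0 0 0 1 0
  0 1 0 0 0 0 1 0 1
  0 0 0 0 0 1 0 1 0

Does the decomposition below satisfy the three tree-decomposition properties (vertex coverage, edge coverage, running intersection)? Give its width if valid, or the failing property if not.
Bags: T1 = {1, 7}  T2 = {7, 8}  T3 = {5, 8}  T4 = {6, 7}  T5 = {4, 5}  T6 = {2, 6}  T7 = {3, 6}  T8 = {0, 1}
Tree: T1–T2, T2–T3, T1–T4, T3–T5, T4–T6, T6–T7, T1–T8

Checking the three conditions: (i) the bags cover all of {0, 1, 2, 3, 4, 5, 6, 7, 8}; (ii) for each edge, some bag contains both endpoints; (iii) the bags containing any fixed vertex form a subtree. All hold, so the decomposition is valid with width 2 − 1 = 1.

Yes; width 1.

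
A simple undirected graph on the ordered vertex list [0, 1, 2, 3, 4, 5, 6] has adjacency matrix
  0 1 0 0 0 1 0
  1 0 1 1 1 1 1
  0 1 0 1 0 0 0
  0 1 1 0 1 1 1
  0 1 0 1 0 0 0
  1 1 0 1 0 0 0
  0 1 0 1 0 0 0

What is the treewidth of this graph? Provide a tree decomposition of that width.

The largest bag has 3 vertices, giving width 2; this decomposition certifies tw(G) ≤ 2. Conversely, {0, 1, 5} is a clique of size 3, and the vertices of any clique must share a bag in every tree decomposition; so some bag has ≥ 3 vertices and tw(G) ≥ 2. Combining the bounds, tw(G) = 2.

Treewidth 2.
One optimal decomposition is:
Bags: B1 = {1, 3, 4}  B2 = {1, 2, 3}  B3 = {1, 3, 5}  B4 = {1, 3, 6}  B5 = {0, 1, 5}
Tree: B1–B2, B2–B3, B2–B4, B3–B5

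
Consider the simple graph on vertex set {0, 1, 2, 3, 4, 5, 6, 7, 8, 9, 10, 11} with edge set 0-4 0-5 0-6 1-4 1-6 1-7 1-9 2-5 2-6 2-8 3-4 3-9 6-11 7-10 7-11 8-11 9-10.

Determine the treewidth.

A width-3 tree decomposition is:
Bags: B1 = {0, 2, 5, 8}  B2 = {0, 2, 6, 8}  B3 = {0, 6, 8, 11}  B4 = {0, 4, 6, 11}  B5 = {1, 4, 6, 11}  B6 = {1, 4, 7, 11}  B7 = {1, 3, 4, 7}  B8 = {1, 3, 7, 9}  B9 = {3, 7, 9, 10}
Tree: B1–B2, B2–B3, B3–B4, B4–B5, B5–B6, B6–B7, B7–B8, B8–B9
The largest bag has 4 vertices, giving width 3; this decomposition certifies tw(G) ≤ 3. For the lower bound: the 4 vertex sets {2,5,8}, {0}, {6}, {1,4,7,11} are disjoint, each induces a connected subgraph, and every pair is joined by at least one edge of G. Contracting each set to a single vertex therefore yields K_{4} as a minor, and since treewidth is minor-monotone, tw(G) ≥ tw(K_{4}) = 3. Combining the bounds, tw(G) = 3.

3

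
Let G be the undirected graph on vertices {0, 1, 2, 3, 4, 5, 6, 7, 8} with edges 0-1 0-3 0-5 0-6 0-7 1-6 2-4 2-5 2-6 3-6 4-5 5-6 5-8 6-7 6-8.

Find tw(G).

2

A width-2 tree decomposition is:
Bags: B1 = {5, 6, 8}  B2 = {2, 5, 6}  B3 = {2, 4, 5}  B4 = {0, 5, 6}  B5 = {0, 3, 6}  B6 = {0, 1, 6}  B7 = {0, 6, 7}
Tree: B1–B2, B2–B3, B1–B4, B4–B5, B5–B6, B4–B7
Every bag has size at most 3, so the width is 3 − 1 = 2 and tw(G) ≤ 2. On the other hand G contains the 3-clique {2, 4, 5}. A clique must lie in a single bag of any decomposition, so no decomposition can have width below 2. Therefore the treewidth is 2.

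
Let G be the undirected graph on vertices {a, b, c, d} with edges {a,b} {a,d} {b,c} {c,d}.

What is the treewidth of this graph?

2

A width-2 tree decomposition is:
Bags: B1 = {a, b, d}  B2 = {b, c, d}
Tree: B1–B2
The largest bag has 3 vertices, giving width 2; this decomposition certifies tw(G) ≤ 2. For the lower bound, G contains the cycle b–a–d–c–b, so G is not a forest; only forests have treewidth ≤ 1, hence tw(G) ≥ 2. Therefore the treewidth is 2.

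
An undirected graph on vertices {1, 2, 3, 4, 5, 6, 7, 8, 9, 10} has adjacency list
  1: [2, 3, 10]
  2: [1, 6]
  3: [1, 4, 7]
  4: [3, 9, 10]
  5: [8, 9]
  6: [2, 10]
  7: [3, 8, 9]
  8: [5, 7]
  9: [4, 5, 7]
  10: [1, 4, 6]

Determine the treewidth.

2

A width-2 tree decomposition is:
Bags: B1 = {5, 7, 8}  B2 = {5, 7, 9}  B3 = {3, 7, 9}  B4 = {3, 4, 9}  B5 = {1, 3, 4}  B6 = {1, 4, 10}  B7 = {1, 2, 10}  B8 = {2, 6, 10}
Tree: B1–B2, B2–B3, B3–B4, B4–B5, B5–B6, B6–B7, B7–B8
Every bag has size at most 3, so the width is 3 − 1 = 2 and tw(G) ≤ 2. Since 8–5–9–7–8 is a cycle in G, G is not acyclic. Forests are exactly the graphs of treewidth ≤ 1, so tw(G) ≥ 2. Hence tw(G) = 2 exactly.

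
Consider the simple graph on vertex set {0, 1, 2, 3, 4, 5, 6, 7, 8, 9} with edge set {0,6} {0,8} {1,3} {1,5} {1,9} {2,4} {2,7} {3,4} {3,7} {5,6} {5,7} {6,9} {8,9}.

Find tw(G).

2

A width-2 tree decomposition is:
Bags: B1 = {2, 4, 7}  B2 = {3, 4, 7}  B3 = {3, 5, 7}  B4 = {1, 3, 5}  B5 = {1, 5, 6}  B6 = {1, 6, 9}  B7 = {0, 6, 9}  B8 = {0, 8, 9}
Tree: B1–B2, B2–B3, B3–B4, B4–B5, B5–B6, B6–B7, B7–B8
Every bag has size at most 3, so the width is 3 − 1 = 2 and tw(G) ≤ 2. Since 2–4–3–7–2 is a cycle in G, G is not acyclic. Forests are exactly the graphs of treewidth ≤ 1, so tw(G) ≥ 2. Hence tw(G) = 2 exactly.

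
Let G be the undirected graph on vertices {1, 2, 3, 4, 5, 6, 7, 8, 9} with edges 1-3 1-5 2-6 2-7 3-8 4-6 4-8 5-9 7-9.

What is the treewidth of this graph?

A width-2 tree decomposition is:
Bags: B1 = {1, 3, 5}  B2 = {3, 5, 8}  B3 = {4, 5, 8}  B4 = {4, 5, 6}  B5 = {2, 5, 6}  B6 = {2, 5, 7}  B7 = {5, 7, 9}
Tree: B1–B2, B2–B3, B3–B4, B4–B5, B5–B6, B6–B7
The largest bag has 3 vertices, giving width 2; this decomposition certifies tw(G) ≤ 2. For the lower bound, G contains the cycle 5–1–3–8–4–6–2–7–9–5, so G is not a forest; only forests have treewidth ≤ 1, hence tw(G) ≥ 2. Combining the bounds, tw(G) = 2.

2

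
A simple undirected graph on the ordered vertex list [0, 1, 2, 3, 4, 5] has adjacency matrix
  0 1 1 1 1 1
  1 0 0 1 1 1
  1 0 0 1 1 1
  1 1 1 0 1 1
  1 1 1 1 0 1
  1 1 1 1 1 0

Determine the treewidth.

A width-4 tree decomposition is:
Bags: B1 = {0, 2, 3, 4, 5}  B2 = {0, 1, 3, 4, 5}
Tree: B1–B2
Each bag holds 5 vertices, so the decomposition has width 4, which upper-bounds the treewidth. On the other hand G contains the 5-clique {0, 1, 3, 4, 5}. A clique must lie in a single bag of any decomposition, so no decomposition can have width below 4. The upper and lower bounds meet at 4, so that is the treewidth.

4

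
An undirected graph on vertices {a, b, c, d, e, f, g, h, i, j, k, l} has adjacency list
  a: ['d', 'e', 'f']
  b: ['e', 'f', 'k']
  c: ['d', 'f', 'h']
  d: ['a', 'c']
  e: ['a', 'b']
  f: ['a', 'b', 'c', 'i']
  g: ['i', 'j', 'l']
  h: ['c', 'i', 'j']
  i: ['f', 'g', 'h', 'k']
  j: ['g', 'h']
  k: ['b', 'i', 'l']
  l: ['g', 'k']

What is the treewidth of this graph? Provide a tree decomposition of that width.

Treewidth 3.
One such decomposition:
Bags: B1 = {g, j, k, l}  B2 = {g, i, j, k}  B3 = {h, i, j, k}  B4 = {b, h, i, k}  B5 = {b, f, h, i}  B6 = {b, c, f, h}  B7 = {b, c, e, f}  B8 = {a, c, e, f}  B9 = {a, c, d, e}
Tree: B1–B2, B2–B3, B3–B4, B4–B5, B5–B6, B6–B7, B7–B8, B8–B9

Each bag holds 4 vertices, so the decomposition has width 3, which upper-bounds the treewidth. For the lower bound: the 4 vertex sets {g,j,l}, {k}, {i}, {b,c,f,h} are disjoint, each induces a connected subgraph, and every pair is joined by at least one edge of G. Contracting each set to a single vertex therefore yields K_{4} as a minor, and since treewidth is minor-monotone, tw(G) ≥ tw(K_{4}) = 3. Hence tw(G) = 3 exactly.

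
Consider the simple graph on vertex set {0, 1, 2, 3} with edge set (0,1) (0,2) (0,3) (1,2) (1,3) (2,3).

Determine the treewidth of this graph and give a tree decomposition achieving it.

Treewidth 3.
One such decomposition:
Bags: B1 = {0, 1, 2, 3}
Tree: (single bag)

A single bag containing all 4 vertices is trivially a valid decomposition of width 3. Conversely, {0, 1, 2, 3} is a clique of size 4, and the vertices of any clique must share a bag in every tree decomposition; so some bag has ≥ 4 vertices and tw(G) ≥ 3. Hence tw(G) = 3 exactly.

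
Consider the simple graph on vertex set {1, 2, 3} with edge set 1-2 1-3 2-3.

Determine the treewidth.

2

A width-2 tree decomposition is:
Bags: B1 = {1, 2, 3}
Tree: (single bag)
With just one bag of size 3, the width is 3 − 1 = 2, so tw(G) ≤ 2. On the other hand G contains the 3-clique {1, 2, 3}. A clique must lie in a single bag of any decomposition, so no decomposition can have width below 2. Hence tw(G) = 2 exactly.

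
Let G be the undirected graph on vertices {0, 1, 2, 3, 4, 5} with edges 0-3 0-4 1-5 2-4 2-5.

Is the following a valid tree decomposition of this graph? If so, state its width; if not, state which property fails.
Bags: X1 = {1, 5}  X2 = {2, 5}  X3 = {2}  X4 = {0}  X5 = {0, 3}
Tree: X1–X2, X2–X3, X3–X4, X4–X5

No — vertex 4 appears in no bag.

A tree decomposition must satisfy three properties: every vertex lies in some bag; for every edge, both endpoints lie together in some bag; and for every vertex, the bags containing it form a connected subtree. Here vertex 4 appears in no bag, so the decomposition is invalid.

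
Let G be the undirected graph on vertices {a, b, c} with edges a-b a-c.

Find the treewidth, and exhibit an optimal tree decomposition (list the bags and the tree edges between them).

The largest bag has 2 vertices, giving width 1; this decomposition certifies tw(G) ≤ 1. G has an edge, so its treewidth is at least 1. The upper and lower bounds meet at 1, so that is the treewidth.

Treewidth 1.
Bags: B1 = {a, c}  B2 = {a, b}
Tree: B1–B2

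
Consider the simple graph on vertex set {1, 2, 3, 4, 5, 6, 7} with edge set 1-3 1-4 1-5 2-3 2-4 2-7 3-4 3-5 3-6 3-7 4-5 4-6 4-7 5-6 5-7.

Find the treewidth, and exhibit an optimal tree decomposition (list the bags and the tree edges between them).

Treewidth 3.
One such decomposition:
Bags: B1 = {1, 3, 4, 5}  B2 = {3, 4, 5, 7}  B3 = {2, 3, 4, 7}  B4 = {3, 4, 5, 6}
Tree: B1–B2, B2–B3, B1–B4

Every bag has size at most 4, so the width is 4 − 1 = 3 and tw(G) ≤ 3. On the other hand G contains the 4-clique {2, 3, 4, 7}. A clique must lie in a single bag of any decomposition, so no decomposition can have width below 3. Therefore the treewidth is 3.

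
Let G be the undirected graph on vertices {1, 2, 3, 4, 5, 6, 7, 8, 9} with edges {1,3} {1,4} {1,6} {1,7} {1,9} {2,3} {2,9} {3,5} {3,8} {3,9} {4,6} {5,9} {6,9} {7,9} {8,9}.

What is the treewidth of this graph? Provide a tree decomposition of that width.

Treewidth 2.
Bags: B1 = {1, 3, 9}  B2 = {1, 7, 9}  B3 = {3, 8, 9}  B4 = {2, 3, 9}  B5 = {1, 6, 9}  B6 = {3, 5, 9}  B7 = {1, 4, 6}
Tree: B1–B2, B1–B3, B1–B4, B1–B5, B4–B6, B5–B7

Each bag holds 3 vertices, so the decomposition has width 2, which upper-bounds the treewidth. On the other hand G contains the 3-clique {3, 8, 9}. A clique must lie in a single bag of any decomposition, so no decomposition can have width below 2. Therefore the treewidth is 2.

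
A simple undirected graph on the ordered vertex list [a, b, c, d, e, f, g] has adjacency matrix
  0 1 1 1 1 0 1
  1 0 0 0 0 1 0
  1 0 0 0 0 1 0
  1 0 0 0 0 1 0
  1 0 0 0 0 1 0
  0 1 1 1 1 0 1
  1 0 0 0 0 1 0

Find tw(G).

2

A width-2 tree decomposition is:
Bags: B1 = {a, e, f}  B2 = {a, c, f}  B3 = {a, f, g}  B4 = {a, b, f}  B5 = {a, d, f}
Tree: B1–B2, B2–B3, B3–B4, B4–B5
The largest bag has 3 vertices, giving width 2; this decomposition certifies tw(G) ≤ 2. For the lower bound, G contains the cycle f–e–a–c–f, so G is not a forest; only forests have treewidth ≤ 1, hence tw(G) ≥ 2. The upper and lower bounds meet at 2, so that is the treewidth.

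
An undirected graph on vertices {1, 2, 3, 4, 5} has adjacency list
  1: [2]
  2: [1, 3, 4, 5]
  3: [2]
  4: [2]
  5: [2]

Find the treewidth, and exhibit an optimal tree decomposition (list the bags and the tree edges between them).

The largest bag has 2 vertices, giving width 1; this decomposition certifies tw(G) ≤ 1. Since G has at least one edge (e.g. 5–2), it is not an edgeless graph, so tw(G) ≥ 1. Combining the bounds, tw(G) = 1.

Treewidth 1.
One such decomposition:
Bags: B1 = {2, 5}  B2 = {2, 3}  B3 = {1, 2}  B4 = {2, 4}
Tree: B1–B2, B2–B3, B1–B4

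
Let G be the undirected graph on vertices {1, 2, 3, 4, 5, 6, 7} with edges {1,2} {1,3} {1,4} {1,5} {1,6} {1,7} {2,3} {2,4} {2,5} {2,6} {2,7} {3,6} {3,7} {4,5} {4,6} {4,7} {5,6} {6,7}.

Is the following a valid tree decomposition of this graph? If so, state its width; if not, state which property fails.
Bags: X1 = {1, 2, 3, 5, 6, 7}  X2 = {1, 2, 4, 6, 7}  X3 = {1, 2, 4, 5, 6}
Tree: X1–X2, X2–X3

No — bags containing vertex 5 are not connected in the tree.

A tree decomposition must satisfy three properties: every vertex lies in some bag; for every edge, both endpoints lie together in some bag; and for every vertex, the bags containing it form a connected subtree. Here bags containing vertex 5 are not connected in the tree, so the decomposition is invalid.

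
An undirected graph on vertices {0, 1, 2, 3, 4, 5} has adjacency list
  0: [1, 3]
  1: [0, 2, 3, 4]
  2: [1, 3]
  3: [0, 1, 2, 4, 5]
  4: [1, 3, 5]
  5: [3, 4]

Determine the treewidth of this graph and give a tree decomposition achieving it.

Treewidth 2.
Bags: B1 = {1, 2, 3}  B2 = {1, 3, 4}  B3 = {0, 1, 3}  B4 = {3, 4, 5}
Tree: B1–B2, B2–B3, B2–B4

Each bag holds 3 vertices, so the decomposition has width 2, which upper-bounds the treewidth. Conversely, {0, 1, 3} is a clique of size 3, and the vertices of any clique must share a bag in every tree decomposition; so some bag has ≥ 3 vertices and tw(G) ≥ 2. Combining the bounds, tw(G) = 2.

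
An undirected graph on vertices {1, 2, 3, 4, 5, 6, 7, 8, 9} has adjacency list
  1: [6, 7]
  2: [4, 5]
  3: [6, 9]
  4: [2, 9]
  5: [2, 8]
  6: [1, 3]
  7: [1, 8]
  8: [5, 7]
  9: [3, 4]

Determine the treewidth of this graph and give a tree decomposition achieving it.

The largest bag has 3 vertices, giving width 2; this decomposition certifies tw(G) ≤ 2. The edges 1–7–8–5–2–4–9–3–6–1 form a cycle, so G is not a tree and its treewidth is at least 2. Therefore the treewidth is 2.

Treewidth 2.
One such decomposition:
Bags: B1 = {1, 7, 8}  B2 = {1, 5, 8}  B3 = {1, 2, 5}  B4 = {1, 2, 4}  B5 = {1, 4, 9}  B6 = {1, 3, 9}  B7 = {1, 3, 6}
Tree: B1–B2, B2–B3, B3–B4, B4–B5, B5–B6, B6–B7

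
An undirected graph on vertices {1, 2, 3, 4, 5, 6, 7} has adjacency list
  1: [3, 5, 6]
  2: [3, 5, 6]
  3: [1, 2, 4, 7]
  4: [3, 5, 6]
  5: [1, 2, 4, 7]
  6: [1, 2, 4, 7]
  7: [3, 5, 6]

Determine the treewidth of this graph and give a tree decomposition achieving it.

Treewidth 3.
One optimal decomposition is:
Bags: B1 = {1, 3, 5, 6}  B2 = {2, 3, 5, 6}  B3 = {3, 5, 6, 7}  B4 = {3, 4, 5, 6}
Tree: B1–B2, B2–B3, B3–B4

Every bag has size at most 4, so the width is 4 − 1 = 3 and tw(G) ≤ 3. For the lower bound: the 4 vertex sets {1,3}, {2,6}, {5}, {7} are disjoint, each induces a connected subgraph, and every pair is joined by at least one edge of G. Contracting each set to a single vertex therefore yields K_{4} as a minor, and since treewidth is minor-monotone, tw(G) ≥ tw(K_{4}) = 3. Combining the bounds, tw(G) = 3.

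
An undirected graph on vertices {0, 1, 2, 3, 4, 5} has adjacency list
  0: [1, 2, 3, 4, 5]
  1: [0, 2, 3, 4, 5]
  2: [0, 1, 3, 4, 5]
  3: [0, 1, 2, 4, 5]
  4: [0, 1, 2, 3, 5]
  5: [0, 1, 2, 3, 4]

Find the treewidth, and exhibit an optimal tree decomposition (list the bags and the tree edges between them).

Treewidth 5.
One optimal decomposition is:
Bags: B1 = {0, 1, 2, 3, 4, 5}
Tree: (single bag)

A single bag containing all 6 vertices is trivially a valid decomposition of width 5. For the lower bound, the 6 vertices {0, 1, 2, 3, 4, 5} are pairwise adjacent, and any tree decomposition puts a clique entirely inside one bag — forcing width ≥ 5. Therefore the treewidth is 5.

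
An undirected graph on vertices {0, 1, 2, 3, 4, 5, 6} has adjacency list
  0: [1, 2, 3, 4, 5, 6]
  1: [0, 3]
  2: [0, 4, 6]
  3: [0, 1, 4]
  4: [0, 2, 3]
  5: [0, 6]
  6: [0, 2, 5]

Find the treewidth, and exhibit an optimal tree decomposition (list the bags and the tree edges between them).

The largest bag has 3 vertices, giving width 2; this decomposition certifies tw(G) ≤ 2. On the other hand G contains the 3-clique {0, 1, 3}. A clique must lie in a single bag of any decomposition, so no decomposition can have width below 2. Combining the bounds, tw(G) = 2.

Treewidth 2.
One such decomposition:
Bags: B1 = {0, 2, 4}  B2 = {0, 3, 4}  B3 = {0, 1, 3}  B4 = {0, 2, 6}  B5 = {0, 5, 6}
Tree: B1–B2, B2–B3, B1–B4, B4–B5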